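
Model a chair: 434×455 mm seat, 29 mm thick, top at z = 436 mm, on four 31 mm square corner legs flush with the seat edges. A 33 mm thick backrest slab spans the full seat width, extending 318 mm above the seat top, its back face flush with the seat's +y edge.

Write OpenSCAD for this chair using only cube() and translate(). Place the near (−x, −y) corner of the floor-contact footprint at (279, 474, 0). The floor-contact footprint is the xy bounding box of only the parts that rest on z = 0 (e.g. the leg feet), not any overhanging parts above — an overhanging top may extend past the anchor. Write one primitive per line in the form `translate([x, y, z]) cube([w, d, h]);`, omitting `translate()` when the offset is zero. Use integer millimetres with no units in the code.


translate([279, 474, 407]) cube([434, 455, 29]);
translate([279, 474, 0]) cube([31, 31, 407]);
translate([682, 474, 0]) cube([31, 31, 407]);
translate([279, 898, 0]) cube([31, 31, 407]);
translate([682, 898, 0]) cube([31, 31, 407]);
translate([279, 896, 436]) cube([434, 33, 318]);


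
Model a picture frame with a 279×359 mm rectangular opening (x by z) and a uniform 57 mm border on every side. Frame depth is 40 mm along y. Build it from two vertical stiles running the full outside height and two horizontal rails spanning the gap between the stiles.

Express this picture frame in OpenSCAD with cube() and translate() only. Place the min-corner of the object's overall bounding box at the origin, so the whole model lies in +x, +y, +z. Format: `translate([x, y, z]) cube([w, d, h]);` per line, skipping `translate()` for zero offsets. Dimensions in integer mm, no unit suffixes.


cube([57, 40, 473]);
translate([336, 0, 0]) cube([57, 40, 473]);
translate([57, 0, 0]) cube([279, 40, 57]);
translate([57, 0, 416]) cube([279, 40, 57]);


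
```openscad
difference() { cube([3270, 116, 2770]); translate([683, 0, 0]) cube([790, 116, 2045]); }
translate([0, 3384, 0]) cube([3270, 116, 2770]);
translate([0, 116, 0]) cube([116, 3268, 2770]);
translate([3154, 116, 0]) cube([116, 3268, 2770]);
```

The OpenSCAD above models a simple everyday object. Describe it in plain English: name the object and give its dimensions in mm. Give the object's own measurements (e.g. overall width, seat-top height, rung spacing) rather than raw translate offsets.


A single room: four walls, each 2770 mm tall and 116 mm thick, enclosing an outside footprint 3270×3500 mm (x × y), no floor or roof. The front and back walls (−y and +y sides) run the full x-width; the side walls fit between their inner faces. A door opening 790 mm wide and 2045 mm tall is cut through the front wall from the floor up, its −x edge 683 mm from the wall's −x end.


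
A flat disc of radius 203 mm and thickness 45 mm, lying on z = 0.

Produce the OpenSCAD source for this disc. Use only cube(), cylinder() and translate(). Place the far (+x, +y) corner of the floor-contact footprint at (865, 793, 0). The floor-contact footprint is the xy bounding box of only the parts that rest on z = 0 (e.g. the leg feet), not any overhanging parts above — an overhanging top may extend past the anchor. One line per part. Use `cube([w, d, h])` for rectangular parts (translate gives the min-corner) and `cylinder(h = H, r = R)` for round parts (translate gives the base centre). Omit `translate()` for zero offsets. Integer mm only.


translate([662, 590, 0]) cylinder(h = 45, r = 203);


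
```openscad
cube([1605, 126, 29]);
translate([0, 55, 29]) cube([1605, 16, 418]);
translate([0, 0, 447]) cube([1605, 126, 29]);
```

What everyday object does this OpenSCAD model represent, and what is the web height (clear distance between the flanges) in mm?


An I-beam. The web height is 418 mm.

Two wide flanges with a thin centred web — an I-beam. Overall 476 mm minus two 29 mm flanges gives a web of 476 − 2·29 = 418 mm.


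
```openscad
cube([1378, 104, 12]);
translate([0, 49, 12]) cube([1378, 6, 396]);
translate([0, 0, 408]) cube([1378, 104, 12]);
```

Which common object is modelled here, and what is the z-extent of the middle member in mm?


An I-beam. The web height is 396 mm.

Two wide flanges with a thin centred web — an I-beam. Overall 420 mm minus two 12 mm flanges gives a web of 420 − 2·12 = 396 mm.


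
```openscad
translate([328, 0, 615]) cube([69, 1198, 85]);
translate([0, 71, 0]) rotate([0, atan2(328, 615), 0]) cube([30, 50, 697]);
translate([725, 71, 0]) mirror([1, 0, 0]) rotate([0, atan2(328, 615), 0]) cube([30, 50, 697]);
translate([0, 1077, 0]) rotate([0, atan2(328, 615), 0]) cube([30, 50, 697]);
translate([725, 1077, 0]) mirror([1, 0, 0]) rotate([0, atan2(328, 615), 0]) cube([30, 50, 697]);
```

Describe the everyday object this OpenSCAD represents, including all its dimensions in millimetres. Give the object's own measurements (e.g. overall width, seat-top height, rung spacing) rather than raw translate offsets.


A sawhorse. A 69×1198×85 mm beam (x, y, z) sits on two A-frame leg pairs. Each pair is two raked legs of 30×50 mm section (50 mm along y) splaying symmetrically in x. Each leg rises 615 mm vertically over 328 mm of horizontal reach and is 697 mm long along its own axis. Every leg's outer bottom edge rests on the floor and its outer top edge meets a bottom edge of the beam — the left legs (tilting toward +x) meet the beam's −x bottom edge, the right legs (their mirror images, tilting toward −x) meet its +x bottom edge — so the leg tops tuck under the beam, the beam's underside is 615 mm above the floor, and the feet are 725 mm apart outside-to-outside with the beam centred between them. The two leg pairs are set in 71 mm from either end of the beam.


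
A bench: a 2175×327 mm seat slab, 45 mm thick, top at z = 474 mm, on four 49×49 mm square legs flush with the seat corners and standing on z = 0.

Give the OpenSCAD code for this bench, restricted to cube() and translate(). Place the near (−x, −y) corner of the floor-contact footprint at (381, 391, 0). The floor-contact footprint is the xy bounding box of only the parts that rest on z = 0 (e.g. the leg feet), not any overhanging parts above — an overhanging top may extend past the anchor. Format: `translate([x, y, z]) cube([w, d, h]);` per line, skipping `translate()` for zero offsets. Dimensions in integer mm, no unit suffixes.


translate([381, 391, 429]) cube([2175, 327, 45]);
translate([381, 391, 0]) cube([49, 49, 429]);
translate([381, 669, 0]) cube([49, 49, 429]);
translate([2507, 391, 0]) cube([49, 49, 429]);
translate([2507, 669, 0]) cube([49, 49, 429]);


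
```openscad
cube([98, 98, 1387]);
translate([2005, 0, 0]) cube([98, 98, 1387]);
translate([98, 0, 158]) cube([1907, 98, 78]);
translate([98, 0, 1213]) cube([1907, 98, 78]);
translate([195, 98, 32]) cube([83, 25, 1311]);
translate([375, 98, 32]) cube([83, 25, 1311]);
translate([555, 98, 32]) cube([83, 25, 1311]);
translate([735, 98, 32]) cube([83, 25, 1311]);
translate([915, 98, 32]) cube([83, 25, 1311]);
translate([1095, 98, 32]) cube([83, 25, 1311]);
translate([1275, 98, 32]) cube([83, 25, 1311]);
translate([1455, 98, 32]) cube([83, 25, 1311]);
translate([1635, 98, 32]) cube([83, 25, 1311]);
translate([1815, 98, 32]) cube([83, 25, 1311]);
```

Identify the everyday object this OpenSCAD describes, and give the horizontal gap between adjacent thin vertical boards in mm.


A fence section. The picket gap is 97 mm.

Two posts, two rails, 10 pickets — a fence section. Span 1907 mm holds 10 pickets of 83 mm with 11 equal gaps: ⌊(1907 − 10·83) / 11⌋ = 97 mm.


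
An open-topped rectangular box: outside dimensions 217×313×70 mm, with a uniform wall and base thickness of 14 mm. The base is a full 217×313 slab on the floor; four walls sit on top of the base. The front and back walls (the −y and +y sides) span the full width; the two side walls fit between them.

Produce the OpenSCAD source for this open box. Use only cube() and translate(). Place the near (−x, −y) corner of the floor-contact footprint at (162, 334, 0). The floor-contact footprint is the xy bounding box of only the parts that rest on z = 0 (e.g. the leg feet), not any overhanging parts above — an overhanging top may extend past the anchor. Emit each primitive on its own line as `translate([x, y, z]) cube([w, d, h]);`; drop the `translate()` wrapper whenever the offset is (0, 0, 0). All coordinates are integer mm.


translate([162, 334, 0]) cube([217, 313, 14]);
translate([162, 334, 14]) cube([217, 14, 56]);
translate([162, 633, 14]) cube([217, 14, 56]);
translate([162, 348, 14]) cube([14, 285, 56]);
translate([365, 348, 14]) cube([14, 285, 56]);


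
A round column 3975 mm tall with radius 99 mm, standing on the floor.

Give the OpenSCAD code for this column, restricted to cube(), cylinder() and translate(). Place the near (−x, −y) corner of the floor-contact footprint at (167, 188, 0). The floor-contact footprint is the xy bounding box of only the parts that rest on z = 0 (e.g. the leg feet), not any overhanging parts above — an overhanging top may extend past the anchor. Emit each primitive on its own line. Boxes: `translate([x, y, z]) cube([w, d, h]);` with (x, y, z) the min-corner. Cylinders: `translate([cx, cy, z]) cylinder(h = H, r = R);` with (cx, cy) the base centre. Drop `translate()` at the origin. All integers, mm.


translate([266, 287, 0]) cylinder(h = 3975, r = 99);


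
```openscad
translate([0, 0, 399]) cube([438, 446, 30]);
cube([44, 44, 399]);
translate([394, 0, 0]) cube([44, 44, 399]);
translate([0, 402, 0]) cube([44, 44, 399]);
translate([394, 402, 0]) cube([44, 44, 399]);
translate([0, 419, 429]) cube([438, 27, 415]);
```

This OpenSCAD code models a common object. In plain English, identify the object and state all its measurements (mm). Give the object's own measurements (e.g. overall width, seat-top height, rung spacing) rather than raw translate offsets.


A chair. The seat is a 438×446×30 mm slab with its top at z = 429 mm, on four 44×44 mm corner legs (flush with the seat edges, standing on z = 0). A flat backrest 27 mm thick, 415 mm tall, spans the full seat width and rises from the seat top along its +y edge, rear face flush with the rear of the seat.


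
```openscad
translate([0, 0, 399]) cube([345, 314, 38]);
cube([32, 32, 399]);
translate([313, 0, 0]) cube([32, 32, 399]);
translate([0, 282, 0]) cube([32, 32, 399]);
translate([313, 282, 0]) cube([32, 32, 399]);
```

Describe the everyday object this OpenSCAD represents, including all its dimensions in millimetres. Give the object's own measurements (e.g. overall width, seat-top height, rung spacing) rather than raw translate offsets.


A four-legged stool. The seat is a 345×314×38 mm slab whose top surface is at z = 437 mm; four square legs, each 32×32 mm in cross-section, run from the floor (z = 0) to the underside of the seat, each flush with a corner of the seat.


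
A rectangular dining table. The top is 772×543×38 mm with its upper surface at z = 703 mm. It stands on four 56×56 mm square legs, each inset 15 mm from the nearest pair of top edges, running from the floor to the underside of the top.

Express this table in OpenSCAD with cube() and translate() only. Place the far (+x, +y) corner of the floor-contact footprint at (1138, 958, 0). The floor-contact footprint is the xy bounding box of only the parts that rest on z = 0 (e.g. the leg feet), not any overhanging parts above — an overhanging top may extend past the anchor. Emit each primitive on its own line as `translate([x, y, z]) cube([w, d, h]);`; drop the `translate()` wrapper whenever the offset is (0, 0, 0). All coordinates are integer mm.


translate([381, 430, 665]) cube([772, 543, 38]);
translate([396, 445, 0]) cube([56, 56, 665]);
translate([1082, 445, 0]) cube([56, 56, 665]);
translate([396, 902, 0]) cube([56, 56, 665]);
translate([1082, 902, 0]) cube([56, 56, 665]);


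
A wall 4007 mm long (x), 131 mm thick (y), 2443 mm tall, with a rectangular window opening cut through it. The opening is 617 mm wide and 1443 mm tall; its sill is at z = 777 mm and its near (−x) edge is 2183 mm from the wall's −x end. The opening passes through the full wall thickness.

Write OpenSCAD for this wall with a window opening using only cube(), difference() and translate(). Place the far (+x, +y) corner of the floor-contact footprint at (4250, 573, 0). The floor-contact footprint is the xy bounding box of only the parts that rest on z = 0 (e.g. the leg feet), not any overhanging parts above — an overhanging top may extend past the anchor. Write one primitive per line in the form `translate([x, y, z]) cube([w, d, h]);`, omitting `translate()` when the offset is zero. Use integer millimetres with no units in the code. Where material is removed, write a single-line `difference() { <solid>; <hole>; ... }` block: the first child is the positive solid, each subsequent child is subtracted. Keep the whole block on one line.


difference() { translate([243, 442, 0]) cube([4007, 131, 2443]); translate([2426, 442, 777]) cube([617, 131, 1443]); }


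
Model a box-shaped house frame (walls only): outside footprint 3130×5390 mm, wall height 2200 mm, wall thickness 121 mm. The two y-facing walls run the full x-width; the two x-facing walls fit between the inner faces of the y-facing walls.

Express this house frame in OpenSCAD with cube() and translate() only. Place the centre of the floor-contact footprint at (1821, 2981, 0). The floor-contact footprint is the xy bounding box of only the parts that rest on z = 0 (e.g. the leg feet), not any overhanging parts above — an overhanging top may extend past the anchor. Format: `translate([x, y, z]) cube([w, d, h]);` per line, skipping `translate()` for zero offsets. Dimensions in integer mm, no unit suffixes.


translate([256, 286, 0]) cube([3130, 121, 2200]);
translate([256, 5555, 0]) cube([3130, 121, 2200]);
translate([256, 407, 0]) cube([121, 5148, 2200]);
translate([3265, 407, 0]) cube([121, 5148, 2200]);


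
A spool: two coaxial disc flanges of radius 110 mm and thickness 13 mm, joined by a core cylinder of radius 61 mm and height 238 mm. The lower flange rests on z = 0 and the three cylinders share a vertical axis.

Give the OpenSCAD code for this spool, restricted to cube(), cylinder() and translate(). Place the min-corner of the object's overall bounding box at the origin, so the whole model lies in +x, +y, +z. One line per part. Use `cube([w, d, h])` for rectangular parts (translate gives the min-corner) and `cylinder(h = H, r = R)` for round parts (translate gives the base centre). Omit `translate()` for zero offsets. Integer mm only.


translate([110, 110, 0]) cylinder(h = 13, r = 110);
translate([110, 110, 13]) cylinder(h = 238, r = 61);
translate([110, 110, 251]) cylinder(h = 13, r = 110);


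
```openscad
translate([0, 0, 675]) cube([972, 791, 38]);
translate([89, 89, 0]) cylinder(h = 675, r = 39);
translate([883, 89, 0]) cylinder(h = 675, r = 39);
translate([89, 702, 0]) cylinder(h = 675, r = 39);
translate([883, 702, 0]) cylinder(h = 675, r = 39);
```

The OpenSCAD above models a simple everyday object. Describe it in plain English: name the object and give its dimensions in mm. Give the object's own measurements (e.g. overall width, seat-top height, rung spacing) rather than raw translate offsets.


A table: top 972 mm (x) × 791 mm (y), 38 mm thick, upper face at z = 713 mm, on four round legs of 78 mm diameter, each leg's bounding box inset 50 mm from the nearest pair of top edges from z = 0 to the bottom of the top.


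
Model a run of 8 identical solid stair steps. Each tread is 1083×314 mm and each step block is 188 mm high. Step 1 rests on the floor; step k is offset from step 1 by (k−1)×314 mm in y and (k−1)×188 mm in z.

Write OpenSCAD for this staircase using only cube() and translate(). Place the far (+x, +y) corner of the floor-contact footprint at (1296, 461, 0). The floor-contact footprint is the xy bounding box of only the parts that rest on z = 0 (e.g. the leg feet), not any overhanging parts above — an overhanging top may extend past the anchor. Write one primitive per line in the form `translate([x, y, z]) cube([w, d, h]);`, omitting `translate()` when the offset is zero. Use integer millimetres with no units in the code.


translate([213, 147, 0]) cube([1083, 314, 188]);
translate([213, 461, 188]) cube([1083, 314, 188]);
translate([213, 775, 376]) cube([1083, 314, 188]);
translate([213, 1089, 564]) cube([1083, 314, 188]);
translate([213, 1403, 752]) cube([1083, 314, 188]);
translate([213, 1717, 940]) cube([1083, 314, 188]);
translate([213, 2031, 1128]) cube([1083, 314, 188]);
translate([213, 2345, 1316]) cube([1083, 314, 188]);


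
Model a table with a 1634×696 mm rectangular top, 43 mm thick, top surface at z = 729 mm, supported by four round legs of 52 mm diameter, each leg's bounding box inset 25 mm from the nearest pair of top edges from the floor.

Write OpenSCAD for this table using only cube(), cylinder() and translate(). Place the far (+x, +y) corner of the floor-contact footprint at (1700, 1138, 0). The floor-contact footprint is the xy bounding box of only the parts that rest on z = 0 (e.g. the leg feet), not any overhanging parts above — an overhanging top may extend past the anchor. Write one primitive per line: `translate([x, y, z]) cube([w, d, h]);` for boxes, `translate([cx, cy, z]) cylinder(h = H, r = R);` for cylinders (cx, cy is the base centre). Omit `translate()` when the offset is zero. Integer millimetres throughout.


translate([91, 467, 686]) cube([1634, 696, 43]);
translate([142, 518, 0]) cylinder(h = 686, r = 26);
translate([1674, 518, 0]) cylinder(h = 686, r = 26);
translate([142, 1112, 0]) cylinder(h = 686, r = 26);
translate([1674, 1112, 0]) cylinder(h = 686, r = 26);


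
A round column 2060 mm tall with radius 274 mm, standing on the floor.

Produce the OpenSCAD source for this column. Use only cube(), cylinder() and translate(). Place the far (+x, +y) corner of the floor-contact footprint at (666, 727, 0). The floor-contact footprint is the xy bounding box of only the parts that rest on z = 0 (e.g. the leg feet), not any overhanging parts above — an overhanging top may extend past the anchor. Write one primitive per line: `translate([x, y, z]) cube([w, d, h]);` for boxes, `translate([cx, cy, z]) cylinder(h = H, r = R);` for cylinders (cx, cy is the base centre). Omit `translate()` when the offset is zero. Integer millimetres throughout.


translate([392, 453, 0]) cylinder(h = 2060, r = 274);


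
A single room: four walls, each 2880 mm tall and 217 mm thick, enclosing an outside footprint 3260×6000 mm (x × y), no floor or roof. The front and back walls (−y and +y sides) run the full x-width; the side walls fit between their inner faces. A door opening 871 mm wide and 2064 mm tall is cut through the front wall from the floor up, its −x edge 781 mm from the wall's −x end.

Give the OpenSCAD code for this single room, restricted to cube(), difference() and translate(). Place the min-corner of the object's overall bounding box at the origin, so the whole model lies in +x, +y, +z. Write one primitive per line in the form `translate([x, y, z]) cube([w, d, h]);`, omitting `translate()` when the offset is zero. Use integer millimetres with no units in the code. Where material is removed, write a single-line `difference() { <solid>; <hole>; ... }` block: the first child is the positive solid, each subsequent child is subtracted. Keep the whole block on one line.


difference() { cube([3260, 217, 2880]); translate([781, 0, 0]) cube([871, 217, 2064]); }
translate([0, 5783, 0]) cube([3260, 217, 2880]);
translate([0, 217, 0]) cube([217, 5566, 2880]);
translate([3043, 217, 0]) cube([217, 5566, 2880]);


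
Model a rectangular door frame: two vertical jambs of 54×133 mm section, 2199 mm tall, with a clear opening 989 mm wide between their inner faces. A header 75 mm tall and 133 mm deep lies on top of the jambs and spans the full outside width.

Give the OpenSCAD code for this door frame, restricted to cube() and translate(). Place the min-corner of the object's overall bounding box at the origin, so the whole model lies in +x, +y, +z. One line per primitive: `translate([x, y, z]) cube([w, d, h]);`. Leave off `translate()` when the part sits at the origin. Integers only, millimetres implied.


cube([54, 133, 2199]);
translate([1043, 0, 0]) cube([54, 133, 2199]);
translate([0, 0, 2199]) cube([1097, 133, 75]);


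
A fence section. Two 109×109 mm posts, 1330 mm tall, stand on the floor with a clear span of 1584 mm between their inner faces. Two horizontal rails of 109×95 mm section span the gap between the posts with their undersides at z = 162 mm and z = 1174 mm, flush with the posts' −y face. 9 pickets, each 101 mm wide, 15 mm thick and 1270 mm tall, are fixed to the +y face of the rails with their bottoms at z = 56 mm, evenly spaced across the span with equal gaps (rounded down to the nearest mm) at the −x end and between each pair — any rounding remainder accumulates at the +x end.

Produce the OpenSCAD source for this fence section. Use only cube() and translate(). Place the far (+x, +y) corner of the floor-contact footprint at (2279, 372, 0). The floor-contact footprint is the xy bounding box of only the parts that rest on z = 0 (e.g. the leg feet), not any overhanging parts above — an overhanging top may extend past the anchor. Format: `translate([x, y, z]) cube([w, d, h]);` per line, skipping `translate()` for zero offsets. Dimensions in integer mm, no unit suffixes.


translate([477, 263, 0]) cube([109, 109, 1330]);
translate([2170, 263, 0]) cube([109, 109, 1330]);
translate([586, 263, 162]) cube([1584, 109, 95]);
translate([586, 263, 1174]) cube([1584, 109, 95]);
translate([653, 372, 56]) cube([101, 15, 1270]);
translate([821, 372, 56]) cube([101, 15, 1270]);
translate([989, 372, 56]) cube([101, 15, 1270]);
translate([1157, 372, 56]) cube([101, 15, 1270]);
translate([1325, 372, 56]) cube([101, 15, 1270]);
translate([1493, 372, 56]) cube([101, 15, 1270]);
translate([1661, 372, 56]) cube([101, 15, 1270]);
translate([1829, 372, 56]) cube([101, 15, 1270]);
translate([1997, 372, 56]) cube([101, 15, 1270]);


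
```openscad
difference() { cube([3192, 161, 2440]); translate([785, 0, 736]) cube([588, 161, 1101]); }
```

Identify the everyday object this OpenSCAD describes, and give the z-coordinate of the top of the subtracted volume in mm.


A wall with a window opening. The window head height is 1837 mm.

A wall with a rectangular opening subtracted — a window. Sill at z = 736, opening 1101 mm tall, so the head is at 736 + 1101 = 1837 mm.


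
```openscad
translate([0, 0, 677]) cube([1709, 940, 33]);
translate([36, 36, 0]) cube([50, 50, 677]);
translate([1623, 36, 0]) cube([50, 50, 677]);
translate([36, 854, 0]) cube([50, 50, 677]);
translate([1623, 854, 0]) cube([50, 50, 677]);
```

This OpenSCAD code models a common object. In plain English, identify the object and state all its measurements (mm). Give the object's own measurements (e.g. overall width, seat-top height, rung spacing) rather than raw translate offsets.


A table: top 1709 mm (x) × 940 mm (y), 33 mm thick, upper face at z = 710 mm, on four 50×50 mm square legs, each inset 36 mm from the nearest pair of top edges from z = 0 to the bottom of the top.


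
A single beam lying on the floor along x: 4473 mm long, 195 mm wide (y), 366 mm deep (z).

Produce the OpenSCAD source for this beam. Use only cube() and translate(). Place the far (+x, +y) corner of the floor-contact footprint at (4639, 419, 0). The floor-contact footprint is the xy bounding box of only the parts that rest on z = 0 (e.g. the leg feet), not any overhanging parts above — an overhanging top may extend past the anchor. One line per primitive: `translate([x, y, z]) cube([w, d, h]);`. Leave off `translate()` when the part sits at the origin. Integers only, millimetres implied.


translate([166, 224, 0]) cube([4473, 195, 366]);


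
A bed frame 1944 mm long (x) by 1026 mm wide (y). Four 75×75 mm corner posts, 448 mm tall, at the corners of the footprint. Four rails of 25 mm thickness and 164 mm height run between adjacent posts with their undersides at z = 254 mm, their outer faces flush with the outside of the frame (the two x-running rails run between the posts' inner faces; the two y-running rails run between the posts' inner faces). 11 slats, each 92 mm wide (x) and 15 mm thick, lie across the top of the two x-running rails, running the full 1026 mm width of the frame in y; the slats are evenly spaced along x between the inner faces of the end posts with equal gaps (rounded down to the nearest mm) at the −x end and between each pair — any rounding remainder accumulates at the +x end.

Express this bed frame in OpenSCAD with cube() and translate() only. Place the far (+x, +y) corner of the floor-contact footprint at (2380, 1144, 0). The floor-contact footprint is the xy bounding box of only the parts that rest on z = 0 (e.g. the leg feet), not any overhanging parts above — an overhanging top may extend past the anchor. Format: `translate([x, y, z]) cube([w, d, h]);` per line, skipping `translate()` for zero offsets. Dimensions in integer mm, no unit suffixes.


translate([436, 118, 0]) cube([75, 75, 448]);
translate([436, 1069, 0]) cube([75, 75, 448]);
translate([2305, 118, 0]) cube([75, 75, 448]);
translate([2305, 1069, 0]) cube([75, 75, 448]);
translate([511, 118, 254]) cube([1794, 25, 164]);
translate([511, 1119, 254]) cube([1794, 25, 164]);
translate([436, 193, 254]) cube([25, 876, 164]);
translate([2355, 193, 254]) cube([25, 876, 164]);
translate([576, 118, 418]) cube([92, 1026, 15]);
translate([733, 118, 418]) cube([92, 1026, 15]);
translate([890, 118, 418]) cube([92, 1026, 15]);
translate([1047, 118, 418]) cube([92, 1026, 15]);
translate([1204, 118, 418]) cube([92, 1026, 15]);
translate([1361, 118, 418]) cube([92, 1026, 15]);
translate([1518, 118, 418]) cube([92, 1026, 15]);
translate([1675, 118, 418]) cube([92, 1026, 15]);
translate([1832, 118, 418]) cube([92, 1026, 15]);
translate([1989, 118, 418]) cube([92, 1026, 15]);
translate([2146, 118, 418]) cube([92, 1026, 15]);


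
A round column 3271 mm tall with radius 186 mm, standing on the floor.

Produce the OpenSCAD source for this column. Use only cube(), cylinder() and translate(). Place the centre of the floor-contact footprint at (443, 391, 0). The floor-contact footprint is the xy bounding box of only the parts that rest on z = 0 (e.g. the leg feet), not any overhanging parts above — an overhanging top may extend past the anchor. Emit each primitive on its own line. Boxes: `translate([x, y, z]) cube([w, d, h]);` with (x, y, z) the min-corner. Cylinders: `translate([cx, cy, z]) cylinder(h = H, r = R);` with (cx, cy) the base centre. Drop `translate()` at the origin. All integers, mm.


translate([443, 391, 0]) cylinder(h = 3271, r = 186);


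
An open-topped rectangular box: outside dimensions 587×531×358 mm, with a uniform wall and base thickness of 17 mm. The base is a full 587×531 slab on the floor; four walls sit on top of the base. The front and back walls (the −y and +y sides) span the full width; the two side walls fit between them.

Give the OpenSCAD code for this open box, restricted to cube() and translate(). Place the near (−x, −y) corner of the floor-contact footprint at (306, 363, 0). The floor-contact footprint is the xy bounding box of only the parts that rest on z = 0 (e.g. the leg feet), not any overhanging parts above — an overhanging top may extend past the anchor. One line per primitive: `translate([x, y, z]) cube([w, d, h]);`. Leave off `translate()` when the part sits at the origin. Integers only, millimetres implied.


translate([306, 363, 0]) cube([587, 531, 17]);
translate([306, 363, 17]) cube([587, 17, 341]);
translate([306, 877, 17]) cube([587, 17, 341]);
translate([306, 380, 17]) cube([17, 497, 341]);
translate([876, 380, 17]) cube([17, 497, 341]);


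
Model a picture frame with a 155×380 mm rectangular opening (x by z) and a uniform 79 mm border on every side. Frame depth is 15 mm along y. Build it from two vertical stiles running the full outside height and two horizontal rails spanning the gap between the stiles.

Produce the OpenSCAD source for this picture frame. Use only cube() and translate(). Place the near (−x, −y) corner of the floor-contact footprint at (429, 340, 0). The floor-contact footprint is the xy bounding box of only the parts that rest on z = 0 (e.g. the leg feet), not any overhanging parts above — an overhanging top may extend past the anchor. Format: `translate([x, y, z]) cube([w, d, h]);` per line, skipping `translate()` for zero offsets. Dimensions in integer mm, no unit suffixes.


translate([429, 340, 0]) cube([79, 15, 538]);
translate([663, 340, 0]) cube([79, 15, 538]);
translate([508, 340, 0]) cube([155, 15, 79]);
translate([508, 340, 459]) cube([155, 15, 79]);


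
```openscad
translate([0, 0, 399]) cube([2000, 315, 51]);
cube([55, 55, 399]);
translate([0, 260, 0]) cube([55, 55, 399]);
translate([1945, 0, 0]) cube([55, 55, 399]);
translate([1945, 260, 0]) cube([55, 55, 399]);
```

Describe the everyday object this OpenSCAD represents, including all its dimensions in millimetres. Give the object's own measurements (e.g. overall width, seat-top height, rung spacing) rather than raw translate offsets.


A bench: a 2000×315 mm seat slab, 51 mm thick, top at z = 450 mm, on four 55×55 mm square legs flush with the seat corners and standing on z = 0.


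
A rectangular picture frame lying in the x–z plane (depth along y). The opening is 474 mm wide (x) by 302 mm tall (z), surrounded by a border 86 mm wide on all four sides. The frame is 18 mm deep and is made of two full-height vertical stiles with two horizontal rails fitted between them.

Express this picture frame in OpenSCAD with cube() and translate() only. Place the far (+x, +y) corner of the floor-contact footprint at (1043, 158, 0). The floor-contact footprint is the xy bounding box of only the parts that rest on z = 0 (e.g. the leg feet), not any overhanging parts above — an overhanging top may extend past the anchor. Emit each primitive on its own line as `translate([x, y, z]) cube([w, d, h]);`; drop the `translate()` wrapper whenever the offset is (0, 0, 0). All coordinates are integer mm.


translate([397, 140, 0]) cube([86, 18, 474]);
translate([957, 140, 0]) cube([86, 18, 474]);
translate([483, 140, 0]) cube([474, 18, 86]);
translate([483, 140, 388]) cube([474, 18, 86]);


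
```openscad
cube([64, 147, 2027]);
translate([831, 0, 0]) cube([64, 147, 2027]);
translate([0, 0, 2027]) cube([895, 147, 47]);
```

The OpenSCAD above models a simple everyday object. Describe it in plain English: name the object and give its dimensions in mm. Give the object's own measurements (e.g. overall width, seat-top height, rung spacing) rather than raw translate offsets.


A door frame. The clear opening is 767 mm wide and 2027 mm high. Two 64 mm wide jambs, 147 mm deep, stand either side of the opening from the floor to the top of the opening. A 47 mm thick head sits across the top of both jambs, spanning the full outside width of the frame.


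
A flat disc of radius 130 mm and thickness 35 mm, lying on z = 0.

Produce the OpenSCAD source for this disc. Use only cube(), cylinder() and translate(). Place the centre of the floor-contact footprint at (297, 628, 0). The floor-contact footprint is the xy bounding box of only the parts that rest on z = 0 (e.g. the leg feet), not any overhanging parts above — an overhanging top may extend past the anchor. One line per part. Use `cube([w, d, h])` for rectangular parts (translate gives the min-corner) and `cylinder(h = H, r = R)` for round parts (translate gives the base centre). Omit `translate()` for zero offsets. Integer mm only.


translate([297, 628, 0]) cylinder(h = 35, r = 130);


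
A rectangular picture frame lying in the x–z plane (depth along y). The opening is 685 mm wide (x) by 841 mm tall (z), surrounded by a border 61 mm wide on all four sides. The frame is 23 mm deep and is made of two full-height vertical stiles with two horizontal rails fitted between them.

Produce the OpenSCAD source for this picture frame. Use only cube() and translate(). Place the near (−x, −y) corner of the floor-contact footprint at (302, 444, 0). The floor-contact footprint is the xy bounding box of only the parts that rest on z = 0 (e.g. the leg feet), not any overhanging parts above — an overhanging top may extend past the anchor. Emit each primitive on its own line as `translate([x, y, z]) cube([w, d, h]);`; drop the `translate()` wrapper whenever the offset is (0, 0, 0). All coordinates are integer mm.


translate([302, 444, 0]) cube([61, 23, 963]);
translate([1048, 444, 0]) cube([61, 23, 963]);
translate([363, 444, 0]) cube([685, 23, 61]);
translate([363, 444, 902]) cube([685, 23, 61]);


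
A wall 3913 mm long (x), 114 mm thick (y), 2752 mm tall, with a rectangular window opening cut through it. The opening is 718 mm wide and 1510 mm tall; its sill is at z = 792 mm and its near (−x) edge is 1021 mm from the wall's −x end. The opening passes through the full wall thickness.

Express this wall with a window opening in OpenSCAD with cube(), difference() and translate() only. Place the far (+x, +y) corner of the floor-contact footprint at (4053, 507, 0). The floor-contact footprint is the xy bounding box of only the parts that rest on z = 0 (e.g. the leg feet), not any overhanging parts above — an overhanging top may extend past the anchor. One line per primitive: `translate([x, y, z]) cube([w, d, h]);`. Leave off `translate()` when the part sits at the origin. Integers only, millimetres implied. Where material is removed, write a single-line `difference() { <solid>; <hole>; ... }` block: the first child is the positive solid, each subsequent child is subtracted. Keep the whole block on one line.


difference() { translate([140, 393, 0]) cube([3913, 114, 2752]); translate([1161, 393, 792]) cube([718, 114, 1510]); }


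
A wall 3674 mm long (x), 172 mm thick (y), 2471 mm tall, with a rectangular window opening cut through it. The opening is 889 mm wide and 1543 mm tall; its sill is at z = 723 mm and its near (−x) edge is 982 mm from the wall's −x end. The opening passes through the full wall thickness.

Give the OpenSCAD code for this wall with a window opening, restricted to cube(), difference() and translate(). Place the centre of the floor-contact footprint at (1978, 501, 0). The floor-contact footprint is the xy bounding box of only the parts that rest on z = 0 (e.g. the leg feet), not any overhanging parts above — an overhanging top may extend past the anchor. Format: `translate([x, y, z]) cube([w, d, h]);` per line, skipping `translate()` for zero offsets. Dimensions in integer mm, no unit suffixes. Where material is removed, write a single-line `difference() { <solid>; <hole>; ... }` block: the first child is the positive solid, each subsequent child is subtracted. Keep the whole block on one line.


difference() { translate([141, 415, 0]) cube([3674, 172, 2471]); translate([1123, 415, 723]) cube([889, 172, 1543]); }


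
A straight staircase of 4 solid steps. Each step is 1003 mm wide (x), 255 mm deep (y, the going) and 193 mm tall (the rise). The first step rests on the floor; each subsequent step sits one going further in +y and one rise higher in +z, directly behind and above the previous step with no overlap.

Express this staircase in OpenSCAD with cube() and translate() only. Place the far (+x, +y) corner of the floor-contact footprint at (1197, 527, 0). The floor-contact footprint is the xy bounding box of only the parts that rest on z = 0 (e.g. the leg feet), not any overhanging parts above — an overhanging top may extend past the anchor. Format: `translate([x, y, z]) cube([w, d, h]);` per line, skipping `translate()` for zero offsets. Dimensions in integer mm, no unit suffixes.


translate([194, 272, 0]) cube([1003, 255, 193]);
translate([194, 527, 193]) cube([1003, 255, 193]);
translate([194, 782, 386]) cube([1003, 255, 193]);
translate([194, 1037, 579]) cube([1003, 255, 193]);


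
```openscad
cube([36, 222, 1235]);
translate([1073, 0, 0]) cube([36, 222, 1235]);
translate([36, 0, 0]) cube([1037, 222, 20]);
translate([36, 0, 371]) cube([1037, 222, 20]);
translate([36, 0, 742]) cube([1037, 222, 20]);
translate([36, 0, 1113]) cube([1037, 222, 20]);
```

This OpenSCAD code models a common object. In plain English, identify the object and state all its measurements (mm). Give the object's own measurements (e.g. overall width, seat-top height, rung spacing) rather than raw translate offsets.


An open bookshelf. Two side panels, each 36 mm thick, 222 mm deep and 1235 mm tall, stand 1109 mm apart (outside-to-outside). Between them sit 4 shelves, each 20 mm thick and 222 mm deep, spanning the full gap between the sides. The bottom shelf rests on the floor (its underside at z = 0) and the clear gap between one shelf's top and the next shelf's underside is 351 mm.


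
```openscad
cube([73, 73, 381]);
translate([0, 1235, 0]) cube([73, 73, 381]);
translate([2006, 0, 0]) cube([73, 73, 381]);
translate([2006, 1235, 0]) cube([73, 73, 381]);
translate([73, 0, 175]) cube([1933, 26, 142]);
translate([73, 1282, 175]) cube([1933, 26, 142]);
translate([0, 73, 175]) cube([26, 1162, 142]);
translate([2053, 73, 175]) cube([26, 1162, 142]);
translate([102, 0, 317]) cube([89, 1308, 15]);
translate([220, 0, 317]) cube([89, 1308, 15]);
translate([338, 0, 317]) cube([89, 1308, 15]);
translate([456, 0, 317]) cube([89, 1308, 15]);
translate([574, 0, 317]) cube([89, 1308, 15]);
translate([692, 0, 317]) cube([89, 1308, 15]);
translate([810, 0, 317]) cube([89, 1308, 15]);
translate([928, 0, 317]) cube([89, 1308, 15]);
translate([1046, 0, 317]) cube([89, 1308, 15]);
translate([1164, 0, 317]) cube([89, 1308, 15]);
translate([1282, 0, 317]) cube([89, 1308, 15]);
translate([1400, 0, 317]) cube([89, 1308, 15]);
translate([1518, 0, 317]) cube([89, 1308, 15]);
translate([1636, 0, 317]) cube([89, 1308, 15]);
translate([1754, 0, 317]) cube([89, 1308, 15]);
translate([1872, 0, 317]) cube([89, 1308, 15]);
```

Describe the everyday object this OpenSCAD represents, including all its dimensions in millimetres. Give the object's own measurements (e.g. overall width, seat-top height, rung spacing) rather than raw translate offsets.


A bed frame 2079 mm long (x) by 1308 mm wide (y). Four 73×73 mm corner posts, 381 mm tall, at the corners of the footprint. Four rails of 26 mm thickness and 142 mm height run between adjacent posts with their undersides at z = 175 mm, their outer faces flush with the outside of the frame (the two x-running rails run between the posts' inner faces; the two y-running rails run between the posts' inner faces). 16 slats, each 89 mm wide (x) and 15 mm thick, lie across the top of the two x-running rails, running the full 1308 mm width of the frame in y; along x they sit between the end posts with a 29 mm gap after the −x posts and between neighbouring slats, leaving 45 mm before the +x posts.


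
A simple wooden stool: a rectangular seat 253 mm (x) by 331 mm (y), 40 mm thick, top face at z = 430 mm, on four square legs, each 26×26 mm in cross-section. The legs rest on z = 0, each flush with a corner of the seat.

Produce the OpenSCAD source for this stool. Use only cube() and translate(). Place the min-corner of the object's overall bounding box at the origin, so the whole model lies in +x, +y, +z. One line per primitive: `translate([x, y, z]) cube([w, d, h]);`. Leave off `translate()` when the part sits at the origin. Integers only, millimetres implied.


translate([0, 0, 390]) cube([253, 331, 40]);
cube([26, 26, 390]);
translate([227, 0, 0]) cube([26, 26, 390]);
translate([0, 305, 0]) cube([26, 26, 390]);
translate([227, 305, 0]) cube([26, 26, 390]);


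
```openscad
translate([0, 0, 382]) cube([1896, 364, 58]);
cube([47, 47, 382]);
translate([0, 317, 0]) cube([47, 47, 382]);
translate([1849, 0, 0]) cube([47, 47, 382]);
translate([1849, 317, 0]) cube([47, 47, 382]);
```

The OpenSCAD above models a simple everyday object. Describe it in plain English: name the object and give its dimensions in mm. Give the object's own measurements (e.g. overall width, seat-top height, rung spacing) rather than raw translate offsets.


A bench: a 1896×364 mm seat slab, 58 mm thick, top at z = 440 mm, on four 47×47 mm square legs flush with the seat corners and standing on z = 0.
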